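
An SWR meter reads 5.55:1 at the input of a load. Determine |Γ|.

|Γ| ≈ 0.695

|Γ| = (S − 1)/(S + 1) = (5.55 − 1)/(5.55 + 1) = 4.55/6.55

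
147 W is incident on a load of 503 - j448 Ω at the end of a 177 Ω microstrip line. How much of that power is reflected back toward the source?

P_reflected ≈ 68.1 W

|Γ| = |(326 − j448)/(680 − j448)| = 0.68
|Γ|² = 0.463
P_refl = |Γ|²·P_inc = 68.1 W, P_del = (1 − |Γ|²)·P_inc = 78.9 W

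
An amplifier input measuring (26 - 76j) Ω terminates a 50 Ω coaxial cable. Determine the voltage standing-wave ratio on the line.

Γ = (Z_L − Z_0)/(Z_L + Z_0) = (-24 − j76)/(76 − j76)
|Γ| = 79.7/107 = 0.742
VSWR = (1 + |Γ|)/(1 − |Γ|) = 1.74/0.258

VSWR ≈ 6.74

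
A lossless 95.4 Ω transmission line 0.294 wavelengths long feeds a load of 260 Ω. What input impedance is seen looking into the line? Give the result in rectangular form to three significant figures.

Z_in ≈ 37.4 + j23.2 Ω

βl = 2π × 0.294 = 106°
tan(βl) = tan(106°) = -3.52
Z_in = Z_0·(Z_L + jZ_0·tanβl)/(Z_0 + jZ_L·tanβl)
     = 95.4·(260 − j336)/(95.4 − j916)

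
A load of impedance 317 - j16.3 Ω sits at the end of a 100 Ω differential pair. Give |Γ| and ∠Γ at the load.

Γ ≈ 0.521 ∠ -2.06°

Γ = (Z_L − Z_0)/(Z_L + Z_0) = (217 − j16.3)/(417 − j16.3)
|Γ| = 218/417 = 0.521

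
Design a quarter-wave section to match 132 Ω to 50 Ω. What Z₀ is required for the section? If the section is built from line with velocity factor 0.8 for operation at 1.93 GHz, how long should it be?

Z_qwt = √(Z_0·R_L) = √(50 × 132) = √6600
λ = 0.8·c/f = 0.124 m, so l = λ/4 = 0.0311 m

Z_qwt ≈ 81.2 Ω; length ≈ 3.11 cm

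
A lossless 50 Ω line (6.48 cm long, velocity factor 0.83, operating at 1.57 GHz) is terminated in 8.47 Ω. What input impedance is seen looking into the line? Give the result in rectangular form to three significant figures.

λ = v/f = 0.83·c / 1.57 GHz = 0.159 m
βl = 2π·l/λ = 2π × 0.409 = 147°
tan(βl) = tan(147°) = -0.647
Z_in = Z_0·(Z_L + jZ_0·tanβl)/(Z_0 + jZ_L·tanβl)
     = 50·(8.47 − j32.4)/(50 − j5.48)

Z_in ≈ 11.9 − j31.1 Ω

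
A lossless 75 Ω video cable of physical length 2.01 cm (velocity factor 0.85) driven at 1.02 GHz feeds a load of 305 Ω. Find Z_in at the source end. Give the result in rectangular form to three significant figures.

Z_in ≈ 65.7 − j106 Ω

λ = v/f = 0.85·c / 1.02 GHz = 0.25 m
βl = 2π·l/λ = 2π × 0.0804 = 28.9°
tan(βl) = tan(28.9°) = 0.553
Z_in = Z_0·(Z_L + jZ_0·tanβl)/(Z_0 + jZ_L·tanβl)
     = 75·(305 + j41.5)/(75 + j169)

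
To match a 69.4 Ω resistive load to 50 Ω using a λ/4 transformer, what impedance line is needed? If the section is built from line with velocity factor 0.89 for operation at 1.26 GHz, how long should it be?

Z_qwt ≈ 58.9 Ω; length ≈ 5.3 cm

Z_qwt = √(Z_0·R_L) = √(50 × 69.4) = √3470
λ = 0.89·c/f = 0.212 m, so l = λ/4 = 0.053 m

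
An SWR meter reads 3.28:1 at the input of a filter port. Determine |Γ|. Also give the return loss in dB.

|Γ| ≈ 0.533; return loss ≈ 5.47 dB

|Γ| = (S − 1)/(S + 1) = (3.28 − 1)/(3.28 + 1) = 2.28/4.28
RL = −20·log₁₀|Γ| = −20·log₁₀(0.533)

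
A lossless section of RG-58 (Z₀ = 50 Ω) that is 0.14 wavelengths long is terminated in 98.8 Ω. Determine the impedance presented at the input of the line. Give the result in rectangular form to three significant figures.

βl = 2π × 0.14 = 50.4°
tan(βl) = tan(50.4°) = 1.21
Z_in = Z_0·(Z_L + jZ_0·tanβl)/(Z_0 + jZ_L·tanβl)
     = 50·(98.8 + j60.4)/(50 + j119)

Z_in ≈ 36.3 − j26.2 Ω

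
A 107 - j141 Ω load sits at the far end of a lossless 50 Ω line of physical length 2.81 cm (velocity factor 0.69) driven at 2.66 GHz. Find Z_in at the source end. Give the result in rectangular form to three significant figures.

Z_in ≈ 21.4 + j61.8 Ω

λ = v/f = 0.69·c / 2.66 GHz = 0.0778 m
βl = 2π·l/λ = 2π × 0.361 = 130°
tan(βl) = tan(130°) = -1.19
Z_in = Z_0·(Z_L + jZ_0·tanβl)/(Z_0 + jZ_L·tanβl)
     = 50·(107 − j201)/(-118 − j128)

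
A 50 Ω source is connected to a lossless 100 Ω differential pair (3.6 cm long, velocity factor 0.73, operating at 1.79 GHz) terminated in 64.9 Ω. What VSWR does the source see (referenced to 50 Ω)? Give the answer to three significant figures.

λ = v/f = 0.73·c / 1.79 GHz = 0.122 m
βl = 2π·l/λ = 2π × 0.294 = 106°
tan(βl) = -3.5
Z_in = Z_0·(Z_L + jZ_0·tanβl)/(Z_0 + jZ_L·tanβl) = 140 − j32.9 Ω
Γ_s = (Z_in − Z_s)/(Z_in + Z_s) = (89.6 − j32.9)/(190 − j32.9), |Γ_s| = 0.496
VSWR = (1 + |Γ_s|)/(1 − |Γ_s|)

VSWR ≈ 2.97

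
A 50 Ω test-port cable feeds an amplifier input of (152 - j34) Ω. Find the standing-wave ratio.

Γ = (Z_L − Z_0)/(Z_L + Z_0) = (102 − j34)/(202 − j34)
|Γ| = 108/205 = 0.525
VSWR = (1 + |Γ|)/(1 − |Γ|) = 1.52/0.475

VSWR ≈ 3.21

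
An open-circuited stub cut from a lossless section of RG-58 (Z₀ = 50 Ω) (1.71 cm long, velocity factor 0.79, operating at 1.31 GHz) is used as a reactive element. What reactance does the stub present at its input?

λ = v/f = 0.79·c / 1.31 GHz = 0.181 m
βl = 2π·l/λ = 2π × 0.0945 = 34°
tan(βl) = 0.675
For an open-circuited stub, Z_in = −jZ_0·cot(βl) = −jZ_0/tan(βl)

X_in ≈ -74.1 Ω (capacitive)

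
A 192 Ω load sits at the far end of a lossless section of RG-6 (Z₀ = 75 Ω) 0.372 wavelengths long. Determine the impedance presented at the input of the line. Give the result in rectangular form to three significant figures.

Z_in ≈ 49.5 + j53.6 Ω

βl = 2π × 0.372 = 134°
tan(βl) = tan(134°) = -1.04
Z_in = Z_0·(Z_L + jZ_0·tanβl)/(Z_0 + jZ_L·tanβl)
     = 75·(192 − j77.9)/(75 − j199)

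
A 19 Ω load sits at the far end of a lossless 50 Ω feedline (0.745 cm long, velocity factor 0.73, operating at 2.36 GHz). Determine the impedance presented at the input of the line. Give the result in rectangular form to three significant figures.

Z_in ≈ 23.7 + j22.6 Ω

λ = v/f = 0.73·c / 2.36 GHz = 0.0928 m
βl = 2π·l/λ = 2π × 0.0803 = 28.9°
tan(βl) = tan(28.9°) = 0.552
Z_in = Z_0·(Z_L + jZ_0·tanβl)/(Z_0 + jZ_L·tanβl)
     = 50·(19 + j27.6)/(50 + j10.5)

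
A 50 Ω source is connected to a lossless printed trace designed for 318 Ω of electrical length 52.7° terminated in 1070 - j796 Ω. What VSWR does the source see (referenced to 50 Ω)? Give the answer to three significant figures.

tan(βl) = 1.31
Z_in = Z_0·(Z_L + jZ_0·tanβl)/(Z_0 + jZ_L·tanβl) = 76.9 − j168 Ω
Γ_s = (Z_in − Z_s)/(Z_in + Z_s) = (26.9 − j168)/(127 − j168), |Γ_s| = 0.807
VSWR = (1 + |Γ_s|)/(1 − |Γ_s|)

VSWR ≈ 9.39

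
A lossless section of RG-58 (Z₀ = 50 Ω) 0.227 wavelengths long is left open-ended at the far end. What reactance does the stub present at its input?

X_in ≈ -7.28 Ω (capacitive)

βl = 2π × 0.227 = 81.7°
tan(βl) = 6.87
For an open-ended stub, Z_in = −jZ_0·cot(βl) = −jZ_0/tan(βl)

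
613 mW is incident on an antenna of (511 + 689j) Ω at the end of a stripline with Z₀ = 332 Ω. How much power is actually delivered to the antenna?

|Γ| = |(179 + j689)/(843 + j689)| = 0.654
|Γ|² = 0.428
P_refl = |Γ|²·P_inc = 262 mW, P_del = (1 − |Γ|²)·P_inc = 351 mW

P_delivered ≈ 351 mW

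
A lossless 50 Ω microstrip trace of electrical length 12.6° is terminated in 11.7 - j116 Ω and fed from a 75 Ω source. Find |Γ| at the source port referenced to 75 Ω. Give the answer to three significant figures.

|Γ| ≈ 0.926

tan(βl) = 0.224
Z_in = Z_0·(Z_L + jZ_0·tanβl)/(Z_0 + jZ_L·tanβl) = 5.32 − j69.2 Ω
Γ_s = (Z_in − Z_s)/(Z_in + Z_s) = (-69.7 − j69.2)/(80.3 − j69.2), |Γ_s| = 0.926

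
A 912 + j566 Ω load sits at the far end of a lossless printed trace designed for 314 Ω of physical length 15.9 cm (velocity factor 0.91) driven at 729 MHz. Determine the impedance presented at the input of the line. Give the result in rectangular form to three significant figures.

Z_in ≈ 195 + j361 Ω

λ = v/f = 0.91·c / 729 MHz = 0.374 m
βl = 2π·l/λ = 2π × 0.425 = 153°
tan(βl) = tan(153°) = -0.513
Z_in = Z_0·(Z_L + jZ_0·tanβl)/(Z_0 + jZ_L·tanβl)
     = 314·(912 + j405)/(604 − j468)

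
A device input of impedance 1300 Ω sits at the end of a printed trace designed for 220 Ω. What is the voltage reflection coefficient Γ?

Γ = 0.711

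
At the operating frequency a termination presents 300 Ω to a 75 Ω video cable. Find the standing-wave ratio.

Γ = (300 − 75)/(300 + 75) = 0.6
VSWR = (1 + 0.6)/(1 − 0.6)

VSWR ≈ 4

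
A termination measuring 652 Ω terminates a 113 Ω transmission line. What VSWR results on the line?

For a purely resistive load, VSWR = R_L/Z_0 or Z_0/R_L (whichever > 1) = 652/113

VSWR ≈ 5.77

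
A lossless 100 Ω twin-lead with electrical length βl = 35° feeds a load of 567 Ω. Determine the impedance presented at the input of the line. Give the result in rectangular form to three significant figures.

Z_in ≈ 50.4 − j130 Ω

tan(βl) = tan(35°) = 0.7
Z_in = Z_0·(Z_L + jZ_0·tanβl)/(Z_0 + jZ_L·tanβl)
     = 100·(567 + j70)/(100 + j397)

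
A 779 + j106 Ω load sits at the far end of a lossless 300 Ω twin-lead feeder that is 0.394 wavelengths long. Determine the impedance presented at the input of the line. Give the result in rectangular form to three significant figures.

βl = 2π × 0.394 = 142°
tan(βl) = tan(142°) = -0.786
Z_in = Z_0·(Z_L + jZ_0·tanβl)/(Z_0 + jZ_L·tanβl)
     = 300·(779 − j130)/(383 − j612)

Z_in ≈ 217 + j246 Ω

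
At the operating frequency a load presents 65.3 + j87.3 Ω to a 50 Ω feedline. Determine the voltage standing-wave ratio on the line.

Γ = (Z_L − Z_0)/(Z_L + Z_0) = (15.3 + j87.3)/(115.3 + j87.3)
|Γ| = 88.6/145 = 0.613
VSWR = (1 + |Γ|)/(1 − |Γ|) = 1.61/0.387

VSWR ≈ 4.17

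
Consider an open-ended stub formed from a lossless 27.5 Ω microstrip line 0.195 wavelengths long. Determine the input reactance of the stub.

βl = 2π × 0.195 = 70.2°
tan(βl) = 2.78
For an open-ended stub, Z_in = −jZ_0·cot(βl) = −jZ_0/tan(βl)

X_in ≈ -9.9 Ω (capacitive)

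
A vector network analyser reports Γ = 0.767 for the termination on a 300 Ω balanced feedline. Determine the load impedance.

Z_L = Z_0·(1 + Γ)/(1 − Γ) = 300·(1.77)/(0.233)

Z_L ≈ 2280 Ω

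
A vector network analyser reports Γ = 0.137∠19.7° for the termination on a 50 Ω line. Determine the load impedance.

Z_L ≈ 64.5 + j6.07 Ω

Z_L = Z_0·(1 + Γ)/(1 − Γ) = 50·(1.13 + j0.0462)/(0.871 − j0.0462)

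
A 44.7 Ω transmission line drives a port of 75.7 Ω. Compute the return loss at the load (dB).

RL ≈ 11.8 dB

Γ = (75.7 − 44.7)/(75.7 + 44.7) = 0.257
RL = −20·log₁₀|Γ| = −20·log₁₀(0.257)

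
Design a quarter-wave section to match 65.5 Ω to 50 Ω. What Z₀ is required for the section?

Z_qwt ≈ 57.2 Ω

Z_qwt = √(Z_0·R_L) = √(50 × 65.5) = √3275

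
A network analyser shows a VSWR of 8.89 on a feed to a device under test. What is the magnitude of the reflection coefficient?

|Γ| ≈ 0.798

|Γ| = (S − 1)/(S + 1) = (8.89 − 1)/(8.89 + 1) = 7.89/9.89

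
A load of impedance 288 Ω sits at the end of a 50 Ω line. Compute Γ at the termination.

Γ = (Z_L − Z_0)/(Z_L + Z_0) = (288 − 50)/(288 + 50) = 238/338

Γ = 0.704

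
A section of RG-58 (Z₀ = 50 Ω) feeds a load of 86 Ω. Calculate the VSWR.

VSWR ≈ 1.72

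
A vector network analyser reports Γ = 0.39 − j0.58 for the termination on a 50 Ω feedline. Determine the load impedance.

Z_L = Z_0·(1 + Γ)/(1 − Γ) = 50·(1.39 − j0.58)/(0.61 + j0.58)

Z_L ≈ 36.1 − j81.9 Ω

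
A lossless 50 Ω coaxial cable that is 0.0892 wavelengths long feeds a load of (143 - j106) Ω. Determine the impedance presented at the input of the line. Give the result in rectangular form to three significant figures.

βl = 2π × 0.0892 = 32.1°
tan(βl) = tan(32.1°) = 0.628
Z_in = Z_0·(Z_L + jZ_0·tanβl)/(Z_0 + jZ_L·tanβl)
     = 50·(143 − j74.6)/(117 + j89.7)

Z_in ≈ 23 − j49.8 Ω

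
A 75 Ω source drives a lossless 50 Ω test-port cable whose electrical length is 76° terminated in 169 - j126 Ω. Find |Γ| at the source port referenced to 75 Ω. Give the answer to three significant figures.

|Γ| ≈ 0.778

tan(βl) = 4.01
Z_in = Z_0·(Z_L + jZ_0·tanβl)/(Z_0 + jZ_L·tanβl) = 9.4 − j4.76 Ω
Γ_s = (Z_in − Z_s)/(Z_in + Z_s) = (-65.6 − j4.76)/(84.4 − j4.76), |Γ_s| = 0.778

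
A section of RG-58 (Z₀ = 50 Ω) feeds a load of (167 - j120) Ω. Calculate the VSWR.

Γ = (Z_L − Z_0)/(Z_L + Z_0) = (117 − j120)/(217 − j120)
|Γ| = 168/248 = 0.676
VSWR = (1 + |Γ|)/(1 − |Γ|) = 1.68/0.324

VSWR ≈ 5.17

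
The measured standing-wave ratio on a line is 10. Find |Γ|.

|Γ| = (S − 1)/(S + 1) = (10 − 1)/(10 + 1) = 9/11

|Γ| ≈ 0.818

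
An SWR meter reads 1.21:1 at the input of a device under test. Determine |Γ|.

|Γ| ≈ 0.095

|Γ| = (S − 1)/(S + 1) = (1.21 − 1)/(1.21 + 1) = 0.21/2.21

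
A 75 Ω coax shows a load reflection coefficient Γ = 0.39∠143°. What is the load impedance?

Z_L = Z_0·(1 + Γ)/(1 − Γ) = 75·(0.689 + j0.235)/(1.31 − j0.235)

Z_L ≈ 35.8 + j19.8 Ω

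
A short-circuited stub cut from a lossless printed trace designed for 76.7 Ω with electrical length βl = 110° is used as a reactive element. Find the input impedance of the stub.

Z_in ≈ −j211 Ω

tan(βl) = -2.75
For a short-circuited stub, Z_in = jZ_0·tan(βl)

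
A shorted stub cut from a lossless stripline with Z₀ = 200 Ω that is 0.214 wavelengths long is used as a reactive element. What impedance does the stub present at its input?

βl = 2π × 0.214 = 77°
tan(βl) = 4.35
For a shorted stub, Z_in = jZ_0·tan(βl)

Z_in ≈ +j869 Ω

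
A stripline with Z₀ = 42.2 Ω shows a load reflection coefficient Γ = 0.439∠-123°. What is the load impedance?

Z_L ≈ 20.4 − j18.6 Ω

Z_L = Z_0·(1 + Γ)/(1 − Γ) = 42.2·(0.761 − j0.368)/(1.24 + j0.368)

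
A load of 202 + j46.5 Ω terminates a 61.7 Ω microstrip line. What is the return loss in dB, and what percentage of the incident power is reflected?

RL ≈ 5.16 dB; 30.5% of incident power reflected

Γ = (140.3 + j46.5)/(263.7 + j46.5), |Γ| = 0.552
RL = −20·log₁₀(0.552) = 5.16 dB
P_refl/P_inc = |Γ|² = 0.305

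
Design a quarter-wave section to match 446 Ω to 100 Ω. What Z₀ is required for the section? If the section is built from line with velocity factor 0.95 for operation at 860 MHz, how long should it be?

Z_qwt ≈ 211 Ω; length ≈ 8.28 cm

Z_qwt = √(Z_0·R_L) = √(100 × 446) = √44600
λ = 0.95·c/f = 0.331 m, so l = λ/4 = 0.0828 m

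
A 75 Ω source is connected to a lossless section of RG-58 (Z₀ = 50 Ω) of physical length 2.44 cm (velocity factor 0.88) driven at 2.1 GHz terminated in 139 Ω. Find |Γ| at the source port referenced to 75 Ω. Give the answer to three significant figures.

|Γ| ≈ 0.593

λ = v/f = 0.88·c / 2.1 GHz = 0.126 m
βl = 2π·l/λ = 2π × 0.194 = 69.9°
tan(βl) = 2.73
Z_in = Z_0·(Z_L + jZ_0·tanβl)/(Z_0 + jZ_L·tanβl) = 20.1 − j15.7 Ω
Γ_s = (Z_in − Z_s)/(Z_in + Z_s) = (-54.9 − j15.7)/(95.1 − j15.7), |Γ_s| = 0.593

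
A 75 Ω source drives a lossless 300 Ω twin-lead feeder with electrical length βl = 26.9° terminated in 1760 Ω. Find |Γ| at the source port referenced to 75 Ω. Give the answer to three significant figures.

tan(βl) = 0.507
Z_in = Z_0·(Z_L + jZ_0·tanβl)/(Z_0 + jZ_L·tanβl) = 224 − j516 Ω
Γ_s = (Z_in − Z_s)/(Z_in + Z_s) = (149 − j516)/(299 − j516), |Γ_s| = 0.9

|Γ| ≈ 0.9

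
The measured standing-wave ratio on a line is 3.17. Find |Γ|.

|Γ| ≈ 0.52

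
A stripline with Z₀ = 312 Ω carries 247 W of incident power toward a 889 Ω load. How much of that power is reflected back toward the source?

Γ = (889 − 312)/(889 + 312) = 0.48
|Γ|² = 0.231
P_refl = |Γ|²·P_inc = 57 W, P_del = (1 − |Γ|²)·P_inc = 190 W

P_reflected ≈ 57 W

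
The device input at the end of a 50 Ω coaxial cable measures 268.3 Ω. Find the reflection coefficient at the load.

Γ = 0.686

Γ = (Z_L − Z_0)/(Z_L + Z_0) = (268.3 − 50)/(268.3 + 50) = 218.3/318.3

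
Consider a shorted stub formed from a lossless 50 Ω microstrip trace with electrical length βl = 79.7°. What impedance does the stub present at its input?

Z_in ≈ +j275 Ω

tan(βl) = 5.5
For a shorted stub, Z_in = jZ_0·tan(βl)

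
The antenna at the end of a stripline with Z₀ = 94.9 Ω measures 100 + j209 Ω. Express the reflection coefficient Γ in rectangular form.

Γ ≈ 0.547 + j0.486

Γ = (Z_L − Z_0)/(Z_L + Z_0) = (5.1 + j209)/(194.9 + j209)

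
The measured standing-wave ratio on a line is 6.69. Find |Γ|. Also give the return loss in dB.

|Γ| ≈ 0.74; return loss ≈ 2.62 dB

|Γ| = (S − 1)/(S + 1) = (6.69 − 1)/(6.69 + 1) = 5.69/7.69
RL = −20·log₁₀|Γ| = −20·log₁₀(0.74)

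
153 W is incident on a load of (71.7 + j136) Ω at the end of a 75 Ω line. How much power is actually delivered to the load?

|Γ| = |(-3.3 + j136)/(146.7 + j136)| = 0.68
|Γ|² = 0.462
P_refl = |Γ|²·P_inc = 70.8 W, P_del = (1 − |Γ|²)·P_inc = 82.2 W

P_delivered ≈ 82.2 W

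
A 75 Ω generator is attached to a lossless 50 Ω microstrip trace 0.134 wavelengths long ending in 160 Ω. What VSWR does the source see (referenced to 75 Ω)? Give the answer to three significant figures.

βl = 2π × 0.134 = 48.2°
tan(βl) = 1.12
Z_in = Z_0·(Z_L + jZ_0·tanβl)/(Z_0 + jZ_L·tanβl) = 26.1 − j37.4 Ω
Γ_s = (Z_in − Z_s)/(Z_in + Z_s) = (-48.9 − j37.4)/(101 − j37.4), |Γ_s| = 0.572
VSWR = (1 + |Γ_s|)/(1 − |Γ_s|)

VSWR ≈ 3.67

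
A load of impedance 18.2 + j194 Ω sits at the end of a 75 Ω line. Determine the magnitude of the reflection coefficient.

|Γ| ≈ 0.939

Γ = (Z_L − Z_0)/(Z_L + Z_0) = (-56.8 + j194)/(93.2 + j194)
|Γ| = 202/215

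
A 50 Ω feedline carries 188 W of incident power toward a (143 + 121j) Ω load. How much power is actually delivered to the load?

P_delivered ≈ 104 W

|Γ| = |(93 + j121)/(193 + j121)| = 0.67
|Γ|² = 0.449
P_refl = |Γ|²·P_inc = 84.4 W, P_del = (1 − |Γ|²)·P_inc = 104 W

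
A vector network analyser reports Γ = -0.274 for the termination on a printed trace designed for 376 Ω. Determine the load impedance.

Z_L ≈ 214 Ω

Z_L = Z_0·(1 + Γ)/(1 − Γ) = 376·(0.726)/(1.27)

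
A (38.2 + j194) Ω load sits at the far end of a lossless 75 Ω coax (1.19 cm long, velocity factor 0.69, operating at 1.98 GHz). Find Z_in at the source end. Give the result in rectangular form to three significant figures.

Z_in ≈ 38.3 − j194 Ω

λ = v/f = 0.69·c / 1.98 GHz = 0.105 m
βl = 2π·l/λ = 2π × 0.114 = 41°
tan(βl) = tan(41°) = 0.869
Z_in = Z_0·(Z_L + jZ_0·tanβl)/(Z_0 + jZ_L·tanβl)
     = 75·(38.2 + j259)/(-93.5 + j33.2)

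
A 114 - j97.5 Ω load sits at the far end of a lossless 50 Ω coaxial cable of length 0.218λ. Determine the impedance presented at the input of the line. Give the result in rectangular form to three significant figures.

βl = 2π × 0.218 = 78.5°
tan(βl) = tan(78.5°) = 4.91
Z_in = Z_0·(Z_L + jZ_0·tanβl)/(Z_0 + jZ_L·tanβl)
     = 50·(114 + j148)/(528 + j559)

Z_in ≈ 12.1 + j1.21 Ω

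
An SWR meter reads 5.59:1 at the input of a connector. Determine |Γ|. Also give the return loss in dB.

|Γ| ≈ 0.697; return loss ≈ 3.14 dB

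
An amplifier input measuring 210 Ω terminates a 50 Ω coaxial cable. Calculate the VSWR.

For a purely resistive load, VSWR = R_L/Z_0 or Z_0/R_L (whichever > 1) = 210/50

VSWR ≈ 4.2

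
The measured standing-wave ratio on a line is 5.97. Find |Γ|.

|Γ| = (S − 1)/(S + 1) = (5.97 − 1)/(5.97 + 1) = 4.97/6.97

|Γ| ≈ 0.713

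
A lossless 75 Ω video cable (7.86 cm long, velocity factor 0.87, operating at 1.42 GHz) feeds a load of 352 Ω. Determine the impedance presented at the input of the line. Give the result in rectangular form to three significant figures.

λ = v/f = 0.87·c / 1.42 GHz = 0.184 m
βl = 2π·l/λ = 2π × 0.428 = 154°
tan(βl) = tan(154°) = -0.489
Z_in = Z_0·(Z_L + jZ_0·tanβl)/(Z_0 + jZ_L·tanβl)
     = 75·(352 − j36.7)/(75 − j172)

Z_in ≈ 69.6 + j123 Ω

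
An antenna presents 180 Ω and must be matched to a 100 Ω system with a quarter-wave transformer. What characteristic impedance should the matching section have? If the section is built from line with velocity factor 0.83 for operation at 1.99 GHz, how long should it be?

Z_qwt ≈ 134 Ω; length ≈ 3.13 cm

Z_qwt = √(Z_0·R_L) = √(100 × 180) = √18000
λ = 0.83·c/f = 0.125 m, so l = λ/4 = 0.0313 m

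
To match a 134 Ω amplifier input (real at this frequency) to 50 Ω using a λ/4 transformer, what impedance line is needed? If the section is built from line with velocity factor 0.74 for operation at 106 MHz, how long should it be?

Z_qwt = √(Z_0·R_L) = √(50 × 134) = √6700
λ = 0.74·c/f = 2.09 m, so l = λ/4 = 0.524 m

Z_qwt ≈ 81.9 Ω; length ≈ 52.4 cm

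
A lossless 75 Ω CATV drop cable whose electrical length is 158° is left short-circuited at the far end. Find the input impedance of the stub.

Z_in ≈ −j30.3 Ω

tan(βl) = -0.404
For a short-circuited stub, Z_in = jZ_0·tan(βl)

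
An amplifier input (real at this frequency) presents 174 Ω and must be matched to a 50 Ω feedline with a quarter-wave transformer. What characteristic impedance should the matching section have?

Z_qwt = √(Z_0·R_L) = √(50 × 174) = √8700

Z_qwt ≈ 93.3 Ω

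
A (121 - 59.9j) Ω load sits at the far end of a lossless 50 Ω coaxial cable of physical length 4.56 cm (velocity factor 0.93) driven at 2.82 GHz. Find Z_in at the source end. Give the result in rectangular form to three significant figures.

λ = v/f = 0.93·c / 2.82 GHz = 0.0989 m
βl = 2π·l/λ = 2π × 0.461 = 166°
tan(βl) = tan(166°) = -0.251
Z_in = Z_0·(Z_L + jZ_0·tanβl)/(Z_0 + jZ_L·tanβl)
     = 50·(121 − j72.4)/(35 − j30.3)

Z_in ≈ 150 + j26.5 Ω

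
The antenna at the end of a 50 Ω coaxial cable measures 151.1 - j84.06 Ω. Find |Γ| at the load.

Γ = (Z_L − Z_0)/(Z_L + Z_0) = (101.1 − j84.06)/(201.1 − j84.06)
|Γ| = 131/218

|Γ| ≈ 0.603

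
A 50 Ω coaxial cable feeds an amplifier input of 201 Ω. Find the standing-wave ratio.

Γ = (201 − 50)/(201 + 50) = 0.602
VSWR = (1 + 0.602)/(1 − 0.602)

VSWR ≈ 4.02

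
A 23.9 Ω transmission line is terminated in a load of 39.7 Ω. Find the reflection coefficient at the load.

Γ = (Z_L − Z_0)/(Z_L + Z_0) = (39.7 − 23.9)/(39.7 + 23.9) = 15.8/63.6

Γ = 0.248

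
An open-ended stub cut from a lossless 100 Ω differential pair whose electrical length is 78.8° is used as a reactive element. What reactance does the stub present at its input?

X_in ≈ -19.8 Ω (capacitive)

tan(βl) = 5.05
For an open-ended stub, Z_in = −jZ_0·cot(βl) = −jZ_0/tan(βl)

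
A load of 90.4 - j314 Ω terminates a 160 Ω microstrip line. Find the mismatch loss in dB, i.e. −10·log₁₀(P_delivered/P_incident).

Γ = (-69.6 − j314)/(250.4 − j314), |Γ| = 0.801
|Γ|² = 0.641, so P_del/P_inc = 1 − |Γ|² = 0.359
ML = −10·log₁₀(1 − |Γ|²)

mismatch loss ≈ 4.45 dB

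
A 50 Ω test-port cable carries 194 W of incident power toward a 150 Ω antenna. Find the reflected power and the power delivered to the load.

Γ = (150 − 50)/(150 + 50) = 0.5
|Γ|² = 0.25
P_refl = |Γ|²·P_inc = 48.5 W, P_del = (1 − |Γ|²)·P_inc = 146 W

P_reflected ≈ 48.5 W; P_delivered ≈ 146 W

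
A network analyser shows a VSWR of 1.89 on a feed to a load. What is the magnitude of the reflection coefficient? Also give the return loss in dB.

|Γ| = (S − 1)/(S + 1) = (1.89 − 1)/(1.89 + 1) = 0.89/2.89
RL = −20·log₁₀|Γ| = −20·log₁₀(0.308)

|Γ| ≈ 0.308; return loss ≈ 10.2 dB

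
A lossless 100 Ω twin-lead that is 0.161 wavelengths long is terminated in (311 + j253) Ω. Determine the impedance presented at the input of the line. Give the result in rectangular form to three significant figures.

βl = 2π × 0.161 = 58°
tan(βl) = tan(58°) = 1.6
Z_in = Z_0·(Z_L + jZ_0·tanβl)/(Z_0 + jZ_L·tanβl)
     = 100·(311 + j413)/(-304 + j497)

Z_in ≈ 32.5 − j82.5 Ω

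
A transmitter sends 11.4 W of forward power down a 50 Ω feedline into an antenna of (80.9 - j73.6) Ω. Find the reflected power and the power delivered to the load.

P_reflected ≈ 3.22 W; P_delivered ≈ 8.18 W

|Γ| = |(30.9 − j73.6)/(130.9 − j73.6)| = 0.532
|Γ|² = 0.283
P_refl = |Γ|²·P_inc = 3.22 W, P_del = (1 − |Γ|²)·P_inc = 8.18 W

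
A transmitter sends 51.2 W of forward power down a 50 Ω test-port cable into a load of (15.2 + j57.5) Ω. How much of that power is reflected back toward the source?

P_reflected ≈ 30.6 W

|Γ| = |(-34.8 + j57.5)/(65.2 + j57.5)| = 0.773
|Γ|² = 0.598
P_refl = |Γ|²·P_inc = 30.6 W, P_del = (1 − |Γ|²)·P_inc = 20.6 W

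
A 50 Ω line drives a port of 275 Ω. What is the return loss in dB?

Γ = (275 − 50)/(275 + 50) = 0.692
RL = −20·log₁₀|Γ| = −20·log₁₀(0.692)

RL ≈ 3.19 dB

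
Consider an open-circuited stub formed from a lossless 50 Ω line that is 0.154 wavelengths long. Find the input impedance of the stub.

βl = 2π × 0.154 = 55.4°
tan(βl) = 1.45
For an open-circuited stub, Z_in = −jZ_0·cot(βl) = −jZ_0/tan(βl)

Z_in ≈ −j34.4 Ω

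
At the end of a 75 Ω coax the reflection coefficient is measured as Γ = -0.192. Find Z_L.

Z_L = Z_0·(1 + Γ)/(1 − Γ) = 75·(0.808)/(1.19)

Z_L ≈ 50.8 Ω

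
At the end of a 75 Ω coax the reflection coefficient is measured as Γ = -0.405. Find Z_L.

Z_L = Z_0·(1 + Γ)/(1 − Γ) = 75·(0.595)/(1.41)

Z_L ≈ 31.8 Ω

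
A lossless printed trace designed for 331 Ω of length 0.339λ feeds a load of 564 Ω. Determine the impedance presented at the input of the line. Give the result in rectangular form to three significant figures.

Z_in ≈ 238 + j120 Ω

βl = 2π × 0.339 = 122°
tan(βl) = tan(122°) = -1.6
Z_in = Z_0·(Z_L + jZ_0·tanβl)/(Z_0 + jZ_L·tanβl)
     = 331·(564 − j529)/(331 − j901)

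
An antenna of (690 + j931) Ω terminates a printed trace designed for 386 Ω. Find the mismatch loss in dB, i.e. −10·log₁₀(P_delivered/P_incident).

mismatch loss ≈ 2.79 dB

Γ = (304 + j931)/(1076 + j931), |Γ| = 0.688
|Γ|² = 0.474, so P_del/P_inc = 1 − |Γ|² = 0.526
ML = −10·log₁₀(1 − |Γ|²)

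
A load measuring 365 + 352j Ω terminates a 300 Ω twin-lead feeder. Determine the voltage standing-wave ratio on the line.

VSWR ≈ 2.81

Γ = (Z_L − Z_0)/(Z_L + Z_0) = (65 + j352)/(665 + j352)
|Γ| = 358/752 = 0.476
VSWR = (1 + |Γ|)/(1 − |Γ|) = 1.48/0.524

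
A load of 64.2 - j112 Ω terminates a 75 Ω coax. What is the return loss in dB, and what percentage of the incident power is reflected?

RL ≈ 4.02 dB; 39.7% of incident power reflected

Γ = (-10.8 − j112)/(139.2 − j112), |Γ| = 0.63
RL = −20·log₁₀(0.63) = 4.02 dB
P_refl/P_inc = |Γ|² = 0.397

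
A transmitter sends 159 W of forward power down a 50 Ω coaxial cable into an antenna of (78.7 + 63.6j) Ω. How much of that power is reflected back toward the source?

|Γ| = |(28.7 + j63.6)/(128.7 + j63.6)| = 0.486
|Γ|² = 0.236
P_refl = |Γ|²·P_inc = 37.6 W, P_del = (1 − |Γ|²)·P_inc = 121 W

P_reflected ≈ 37.6 W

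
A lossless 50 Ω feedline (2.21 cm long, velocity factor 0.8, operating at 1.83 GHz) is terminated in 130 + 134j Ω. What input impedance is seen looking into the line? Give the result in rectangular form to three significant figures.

Z_in ≈ 15.2 − j40.5 Ω

λ = v/f = 0.8·c / 1.83 GHz = 0.131 m
βl = 2π·l/λ = 2π × 0.169 = 60.7°
tan(βl) = tan(60.7°) = 1.78
Z_in = Z_0·(Z_L + jZ_0·tanβl)/(Z_0 + jZ_L·tanβl)
     = 50·(130 + j223)/(-188 + j231)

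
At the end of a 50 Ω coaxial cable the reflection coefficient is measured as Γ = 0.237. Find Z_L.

Z_L ≈ 81.1 Ω

Z_L = Z_0·(1 + Γ)/(1 − Γ) = 50·(1.24)/(0.763)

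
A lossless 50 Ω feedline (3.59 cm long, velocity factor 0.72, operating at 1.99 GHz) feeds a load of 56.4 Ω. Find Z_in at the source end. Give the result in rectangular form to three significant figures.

λ = v/f = 0.72·c / 1.99 GHz = 0.109 m
βl = 2π·l/λ = 2π × 0.331 = 119°
tan(βl) = tan(119°) = -1.8
Z_in = Z_0·(Z_L + jZ_0·tanβl)/(Z_0 + jZ_L·tanβl)
     = 50·(56.4 − j89.9)/(50 − j101)

Z_in ≈ 46.7 + j4.79 Ω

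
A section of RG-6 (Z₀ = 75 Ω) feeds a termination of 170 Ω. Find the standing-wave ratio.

VSWR ≈ 2.27

Γ = (170 − 75)/(170 + 75) = 0.388
VSWR = (1 + 0.388)/(1 − 0.388)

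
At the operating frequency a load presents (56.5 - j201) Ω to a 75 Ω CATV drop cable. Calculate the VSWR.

VSWR ≈ 11.5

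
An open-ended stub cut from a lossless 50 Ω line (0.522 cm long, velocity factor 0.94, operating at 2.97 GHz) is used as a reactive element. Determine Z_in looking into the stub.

λ = v/f = 0.94·c / 2.97 GHz = 0.0949 m
βl = 2π·l/λ = 2π × 0.055 = 19.8°
tan(βl) = 0.36
For an open-ended stub, Z_in = −jZ_0·cot(βl) = −jZ_0/tan(βl)

Z_in ≈ −j139 Ω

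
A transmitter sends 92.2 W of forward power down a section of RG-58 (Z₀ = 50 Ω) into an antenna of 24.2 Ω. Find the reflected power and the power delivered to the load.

P_reflected ≈ 11.1 W; P_delivered ≈ 81.1 W

Γ = (24.2 − 50)/(24.2 + 50) = -0.348
|Γ|² = 0.121
P_refl = |Γ|²·P_inc = 11.1 W, P_del = (1 − |Γ|²)·P_inc = 81.1 W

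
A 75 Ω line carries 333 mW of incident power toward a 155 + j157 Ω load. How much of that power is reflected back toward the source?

P_reflected ≈ 133 mW

|Γ| = |(80 + j157)/(230 + j157)| = 0.633
|Γ|² = 0.4
P_refl = |Γ|²·P_inc = 133 mW, P_del = (1 − |Γ|²)·P_inc = 200 mW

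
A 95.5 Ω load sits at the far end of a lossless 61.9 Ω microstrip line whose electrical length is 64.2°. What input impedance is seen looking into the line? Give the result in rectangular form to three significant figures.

tan(βl) = tan(64.2°) = 2.07
Z_in = Z_0·(Z_L + jZ_0·tanβl)/(Z_0 + jZ_L·tanβl)
     = 61.9·(95.5 + j128)/(61.9 + j198)

Z_in ≈ 45.1 − j15.8 Ω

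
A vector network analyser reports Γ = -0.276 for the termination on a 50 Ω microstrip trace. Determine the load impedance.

Z_L ≈ 28.4 Ω

Z_L = Z_0·(1 + Γ)/(1 − Γ) = 50·(0.724)/(1.28)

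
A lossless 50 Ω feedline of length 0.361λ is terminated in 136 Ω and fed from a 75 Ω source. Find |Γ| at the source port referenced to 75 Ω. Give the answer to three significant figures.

|Γ| ≈ 0.524

βl = 2π × 0.361 = 130°
tan(βl) = -1.19
Z_in = Z_0·(Z_L + jZ_0·tanβl)/(Z_0 + jZ_L·tanβl) = 28.6 + j33.1 Ω
Γ_s = (Z_in − Z_s)/(Z_in + Z_s) = (-46.4 + j33.1)/(104 + j33.1), |Γ_s| = 0.524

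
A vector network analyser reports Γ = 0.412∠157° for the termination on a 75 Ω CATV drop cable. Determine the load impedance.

Z_L = Z_0·(1 + Γ)/(1 − Γ) = 75·(0.621 + j0.161)/(1.38 − j0.161)

Z_L ≈ 32.3 + j12.5 Ω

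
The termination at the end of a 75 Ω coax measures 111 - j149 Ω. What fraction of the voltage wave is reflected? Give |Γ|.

|Γ| ≈ 0.643

Γ = (Z_L − Z_0)/(Z_L + Z_0) = (36 − j149)/(186 − j149)
|Γ| = 153/238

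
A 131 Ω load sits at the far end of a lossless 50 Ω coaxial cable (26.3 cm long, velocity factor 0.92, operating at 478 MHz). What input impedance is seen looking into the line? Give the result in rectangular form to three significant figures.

λ = v/f = 0.92·c / 478 MHz = 0.577 m
βl = 2π·l/λ = 2π × 0.455 = 164°
tan(βl) = tan(164°) = -0.287
Z_in = Z_0·(Z_L + jZ_0·tanβl)/(Z_0 + jZ_L·tanβl)
     = 50·(131 − j14.4)/(50 − j37.6)

Z_in ≈ 90.5 + j53.8 Ω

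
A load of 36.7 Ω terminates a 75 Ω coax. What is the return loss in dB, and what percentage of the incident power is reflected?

Γ = (36.7 − 75)/(36.7 + 75) = -0.343
RL = −20·log₁₀(0.343) = 9.3 dB
P_refl/P_inc = |Γ|² = 0.118

RL ≈ 9.3 dB; 11.8% of incident power reflected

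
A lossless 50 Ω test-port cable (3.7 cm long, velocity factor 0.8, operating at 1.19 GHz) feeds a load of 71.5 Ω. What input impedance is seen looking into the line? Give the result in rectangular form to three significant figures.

λ = v/f = 0.8·c / 1.19 GHz = 0.202 m
βl = 2π·l/λ = 2π × 0.183 = 66°
tan(βl) = tan(66°) = 2.25
Z_in = Z_0·(Z_L + jZ_0·tanβl)/(Z_0 + jZ_L·tanβl)
     = 50·(71.5 + j113)/(50 + j161)

Z_in ≈ 38.2 − j10.4 Ω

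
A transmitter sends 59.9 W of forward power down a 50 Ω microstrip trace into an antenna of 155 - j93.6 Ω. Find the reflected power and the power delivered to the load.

P_reflected ≈ 23.3 W; P_delivered ≈ 36.6 W

|Γ| = |(105 − j93.6)/(205 − j93.6)| = 0.624
|Γ|² = 0.39
P_refl = |Γ|²·P_inc = 23.3 W, P_del = (1 − |Γ|²)·P_inc = 36.6 W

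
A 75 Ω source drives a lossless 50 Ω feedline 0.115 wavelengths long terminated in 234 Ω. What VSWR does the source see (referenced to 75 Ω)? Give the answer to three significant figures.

βl = 2π × 0.115 = 41.4°
tan(βl) = 0.882
Z_in = Z_0·(Z_L + jZ_0·tanβl)/(Z_0 + jZ_L·tanβl) = 23.1 − j51.1 Ω
Γ_s = (Z_in − Z_s)/(Z_in + Z_s) = (-51.9 − j51.1)/(98.1 − j51.1), |Γ_s| = 0.659
VSWR = (1 + |Γ_s|)/(1 − |Γ_s|)

VSWR ≈ 4.86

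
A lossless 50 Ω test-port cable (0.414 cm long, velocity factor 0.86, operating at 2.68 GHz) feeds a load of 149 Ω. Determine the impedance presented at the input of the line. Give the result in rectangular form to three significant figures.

λ = v/f = 0.86·c / 2.68 GHz = 0.0963 m
βl = 2π·l/λ = 2π × 0.043 = 15.5°
tan(βl) = tan(15.5°) = 0.277
Z_in = Z_0·(Z_L + jZ_0·tanβl)/(Z_0 + jZ_L·tanβl)
     = 50·(149 + j13.8)/(50 + j41.3)

Z_in ≈ 95.4 − j64.9 Ω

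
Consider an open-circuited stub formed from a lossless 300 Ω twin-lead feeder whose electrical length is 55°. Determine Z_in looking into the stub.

Z_in ≈ −j210 Ω

tan(βl) = 1.43
For an open-circuited stub, Z_in = −jZ_0·cot(βl) = −jZ_0/tan(βl)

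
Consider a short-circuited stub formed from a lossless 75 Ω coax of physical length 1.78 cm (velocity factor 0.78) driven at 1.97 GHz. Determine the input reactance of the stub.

λ = v/f = 0.78·c / 1.97 GHz = 0.119 m
βl = 2π·l/λ = 2π × 0.15 = 53.9°
tan(βl) = 1.37
For a short-circuited stub, Z_in = jZ_0·tan(βl)

X_in ≈ 103 Ω (inductive)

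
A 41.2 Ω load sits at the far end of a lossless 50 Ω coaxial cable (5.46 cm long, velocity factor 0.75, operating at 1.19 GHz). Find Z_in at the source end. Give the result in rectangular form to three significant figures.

λ = v/f = 0.75·c / 1.19 GHz = 0.189 m
βl = 2π·l/λ = 2π × 0.289 = 104°
tan(βl) = tan(104°) = -4.02
Z_in = Z_0·(Z_L + jZ_0·tanβl)/(Z_0 + jZ_L·tanβl)
     = 50·(41.2 − j201)/(50 − j166)

Z_in ≈ 59.1 − j5.39 Ω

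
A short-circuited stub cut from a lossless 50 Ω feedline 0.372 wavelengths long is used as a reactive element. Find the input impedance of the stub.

Z_in ≈ −j51.9 Ω

βl = 2π × 0.372 = 134°
tan(βl) = -1.04
For a short-circuited stub, Z_in = jZ_0·tan(βl)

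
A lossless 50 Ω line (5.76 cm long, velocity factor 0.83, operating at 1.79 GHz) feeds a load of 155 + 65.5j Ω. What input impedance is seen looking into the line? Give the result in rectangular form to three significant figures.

λ = v/f = 0.83·c / 1.79 GHz = 0.139 m
βl = 2π·l/λ = 2π × 0.414 = 149°
tan(βl) = tan(149°) = -0.599
Z_in = Z_0·(Z_L + jZ_0·tanβl)/(Z_0 + jZ_L·tanβl)
     = 50·(155 + j35.5)/(89.3 − j92.9)

Z_in ≈ 31.7 + j52.9 Ω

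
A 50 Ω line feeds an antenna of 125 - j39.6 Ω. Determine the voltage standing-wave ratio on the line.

VSWR ≈ 2.79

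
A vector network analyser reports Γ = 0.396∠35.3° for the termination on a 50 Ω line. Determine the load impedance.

Z_L ≈ 82.6 + j44.8 Ω

Z_L = Z_0·(1 + Γ)/(1 − Γ) = 50·(1.32 + j0.229)/(0.677 − j0.229)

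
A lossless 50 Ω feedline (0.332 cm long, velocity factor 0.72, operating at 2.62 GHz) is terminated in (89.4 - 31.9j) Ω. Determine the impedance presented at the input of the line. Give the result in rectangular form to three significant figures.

Z_in ≈ 60.7 − j40.4 Ω

λ = v/f = 0.72·c / 2.62 GHz = 0.0824 m
βl = 2π·l/λ = 2π × 0.0403 = 14.5°
tan(βl) = tan(14.5°) = 0.259
Z_in = Z_0·(Z_L + jZ_0·tanβl)/(Z_0 + jZ_L·tanβl)
     = 50·(89.4 − j19)/(58.2 + j23.1)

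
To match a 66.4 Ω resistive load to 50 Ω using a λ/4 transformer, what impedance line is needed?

Z_qwt ≈ 57.6 Ω

Z_qwt = √(Z_0·R_L) = √(50 × 66.4) = √3320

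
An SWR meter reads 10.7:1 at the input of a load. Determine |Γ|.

|Γ| = (S − 1)/(S + 1) = (10.7 − 1)/(10.7 + 1) = 9.7/11.7

|Γ| ≈ 0.829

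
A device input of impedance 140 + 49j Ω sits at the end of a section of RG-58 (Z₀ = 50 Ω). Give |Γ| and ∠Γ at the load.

Γ ≈ 0.522 ∠ 14.1°

Γ = (Z_L − Z_0)/(Z_L + Z_0) = (90 + j49)/(190 + j49)
|Γ| = 102/196 = 0.522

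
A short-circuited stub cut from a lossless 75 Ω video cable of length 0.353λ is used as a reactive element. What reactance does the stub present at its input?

X_in ≈ -99.2 Ω (capacitive)

βl = 2π × 0.353 = 127°
tan(βl) = -1.32
For a short-circuited stub, Z_in = jZ_0·tan(βl)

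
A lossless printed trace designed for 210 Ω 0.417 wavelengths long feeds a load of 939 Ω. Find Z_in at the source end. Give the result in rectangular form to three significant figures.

βl = 2π × 0.417 = 150°
tan(βl) = tan(150°) = -0.575
Z_in = Z_0·(Z_L + jZ_0·tanβl)/(Z_0 + jZ_L·tanβl)
     = 210·(939 − j121)/(210 − j540)

Z_in ≈ 164 + j302 Ω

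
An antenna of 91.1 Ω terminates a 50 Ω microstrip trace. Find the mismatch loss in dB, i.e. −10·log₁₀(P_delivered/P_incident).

Γ = (91.1 − 50)/(91.1 + 50) = 0.291
|Γ|² = 0.0848, so P_del/P_inc = 1 − |Γ|² = 0.915
ML = −10·log₁₀(1 − |Γ|²)

mismatch loss ≈ 0.385 dB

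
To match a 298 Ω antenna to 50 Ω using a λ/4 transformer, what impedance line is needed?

Z_qwt ≈ 122 Ω

Z_qwt = √(Z_0·R_L) = √(50 × 298) = √14900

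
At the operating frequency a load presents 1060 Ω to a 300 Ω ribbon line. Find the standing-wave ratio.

VSWR ≈ 3.53

For a purely resistive load, VSWR = R_L/Z_0 or Z_0/R_L (whichever > 1) = 1060/300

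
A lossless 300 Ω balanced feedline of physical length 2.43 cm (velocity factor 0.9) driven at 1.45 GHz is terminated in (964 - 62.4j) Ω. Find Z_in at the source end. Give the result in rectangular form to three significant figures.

Z_in ≈ 155 − j225 Ω

λ = v/f = 0.9·c / 1.45 GHz = 0.186 m
βl = 2π·l/λ = 2π × 0.13 = 47°
tan(βl) = tan(47°) = 1.07
Z_in = Z_0·(Z_L + jZ_0·tanβl)/(Z_0 + jZ_L·tanβl)
     = 300·(964 + j259)/(367 + j1030)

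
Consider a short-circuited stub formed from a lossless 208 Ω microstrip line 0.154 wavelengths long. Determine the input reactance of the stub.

βl = 2π × 0.154 = 55.4°
tan(βl) = 1.45
For a short-circuited stub, Z_in = jZ_0·tan(βl)

X_in ≈ 302 Ω (inductive)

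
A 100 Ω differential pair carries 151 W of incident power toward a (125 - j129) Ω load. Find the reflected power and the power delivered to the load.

P_reflected ≈ 38.8 W; P_delivered ≈ 112 W

|Γ| = |(25 − j129)/(225 − j129)| = 0.507
|Γ|² = 0.257
P_refl = |Γ|²·P_inc = 38.8 W, P_del = (1 − |Γ|²)·P_inc = 112 W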